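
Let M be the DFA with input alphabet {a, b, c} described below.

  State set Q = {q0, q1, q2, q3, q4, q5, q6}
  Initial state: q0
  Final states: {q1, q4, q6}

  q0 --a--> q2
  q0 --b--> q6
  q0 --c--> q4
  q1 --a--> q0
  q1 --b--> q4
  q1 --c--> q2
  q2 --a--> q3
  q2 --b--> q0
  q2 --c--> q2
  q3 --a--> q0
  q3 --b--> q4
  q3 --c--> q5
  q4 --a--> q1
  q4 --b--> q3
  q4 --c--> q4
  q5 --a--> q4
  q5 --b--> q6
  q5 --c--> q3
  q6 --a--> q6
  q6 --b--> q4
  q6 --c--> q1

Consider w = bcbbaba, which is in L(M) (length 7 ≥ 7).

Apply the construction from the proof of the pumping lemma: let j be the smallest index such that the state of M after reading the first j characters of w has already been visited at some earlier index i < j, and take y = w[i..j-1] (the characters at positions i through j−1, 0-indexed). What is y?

Run of M on w = b c b b a b a:
  step 0: q0  (start)
  step 1: q6  (read b: q0→q6)
  step 2: q1  (read c: q6→q1)
  step 3: q4  (read b: q1→q4)
  step 4: q3  (read b: q4→q3)
  step 5: q0  (read a: q3→q0)   ← first repeat (q0 seen earlier)
  step 6: q6  (read b: q0→q6)
  step 7: q6  (read a: q6→q6)

So i = 0, j = 5, giving x = w[0:0] = ε, y = w[0:5] = bcbba, z = w[5:7] = ba.
Check: |xy| = 5 ≤ 7 and |y| = 5 ≥ 1. Reading y takes M from q0 back to q0, so every xyⁱz is accepted.

bcbba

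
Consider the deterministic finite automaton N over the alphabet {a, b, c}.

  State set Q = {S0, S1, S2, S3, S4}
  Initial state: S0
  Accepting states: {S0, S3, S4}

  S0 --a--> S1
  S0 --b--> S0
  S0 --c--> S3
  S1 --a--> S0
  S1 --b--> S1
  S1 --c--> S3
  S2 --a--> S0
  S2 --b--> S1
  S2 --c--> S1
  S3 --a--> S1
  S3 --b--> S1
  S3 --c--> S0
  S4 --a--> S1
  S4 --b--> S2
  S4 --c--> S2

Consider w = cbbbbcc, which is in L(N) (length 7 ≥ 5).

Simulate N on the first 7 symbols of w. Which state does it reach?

S0

State sequence: S0 -c-> S3 -b-> S1 -b-> S1 -b-> S1 -b-> S1 -c-> S3 -c-> S0

After reading 7 characters, N is in state S0.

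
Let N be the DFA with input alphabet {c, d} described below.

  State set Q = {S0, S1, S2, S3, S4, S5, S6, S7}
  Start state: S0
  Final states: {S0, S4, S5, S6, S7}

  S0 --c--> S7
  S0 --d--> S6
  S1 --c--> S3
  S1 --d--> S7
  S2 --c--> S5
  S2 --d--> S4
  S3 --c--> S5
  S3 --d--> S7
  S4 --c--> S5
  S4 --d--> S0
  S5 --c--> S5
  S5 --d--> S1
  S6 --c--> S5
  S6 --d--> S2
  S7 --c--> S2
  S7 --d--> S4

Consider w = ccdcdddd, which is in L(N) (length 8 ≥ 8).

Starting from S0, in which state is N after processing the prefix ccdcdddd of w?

S0

State sequence: S0 -c-> S7 -c-> S2 -d-> S4 -c-> S5 -d-> S1 -d-> S7 -d-> S4 -d-> S0

After reading 8 characters, N is in state S0.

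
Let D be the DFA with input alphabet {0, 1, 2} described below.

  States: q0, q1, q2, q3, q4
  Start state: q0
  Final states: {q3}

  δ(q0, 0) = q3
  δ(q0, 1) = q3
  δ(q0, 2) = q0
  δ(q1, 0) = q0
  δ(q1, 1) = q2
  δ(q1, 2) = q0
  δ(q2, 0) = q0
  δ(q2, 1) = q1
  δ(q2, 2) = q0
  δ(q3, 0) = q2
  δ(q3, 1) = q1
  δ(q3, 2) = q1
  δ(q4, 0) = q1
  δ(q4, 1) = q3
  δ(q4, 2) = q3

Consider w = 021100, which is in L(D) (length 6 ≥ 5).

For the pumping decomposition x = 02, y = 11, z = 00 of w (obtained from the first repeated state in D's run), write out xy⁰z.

0200

xy⁰z = xz = 02·00 = 0200.
Reading y = 11 takes D from q1 back to q1, so after x the machine is still in q1, and z then leads to the accepting state q3. Hence 0200 ∈ L(D).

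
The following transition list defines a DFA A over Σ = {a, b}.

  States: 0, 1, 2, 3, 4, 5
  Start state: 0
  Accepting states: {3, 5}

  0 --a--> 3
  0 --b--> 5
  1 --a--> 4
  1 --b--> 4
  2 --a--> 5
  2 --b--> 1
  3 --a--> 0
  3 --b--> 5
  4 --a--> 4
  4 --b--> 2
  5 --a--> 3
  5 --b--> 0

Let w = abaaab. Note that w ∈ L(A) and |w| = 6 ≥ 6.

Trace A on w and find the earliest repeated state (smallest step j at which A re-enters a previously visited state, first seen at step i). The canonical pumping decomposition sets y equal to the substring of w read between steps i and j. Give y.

ba

State sequence: 0 -a-> 3 -b-> 5 -a-> 3 -a-> 0 -a-> 3 -b-> 5
First repeat at step 3: 3 was already visited.

So i = 1, j = 3, giving x = w[0:1] = a, y = w[1:3] = ba, z = w[3:6] = aab.
Check: |xy| = 3 ≤ 6 and |y| = 2 ≥ 1. Reading y takes A from 3 back to 3, so every xyⁱz is accepted.
Pumping length from the standard proof: p = 6 (the number of states). The repeated state found above gives |xy| = j ≤ 6 and |y| = j − i ≥ 1.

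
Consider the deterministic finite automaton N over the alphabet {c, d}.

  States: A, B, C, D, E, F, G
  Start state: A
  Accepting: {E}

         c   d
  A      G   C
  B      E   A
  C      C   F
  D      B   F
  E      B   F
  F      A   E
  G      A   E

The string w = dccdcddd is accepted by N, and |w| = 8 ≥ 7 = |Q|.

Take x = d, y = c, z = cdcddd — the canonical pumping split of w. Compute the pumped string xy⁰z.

dcdcddd

xy⁰z = xz = d·cdcddd = dcdcddd.
Reading y = c takes N from C back to C, so after x the machine is still in C, and z then leads to the accepting state E. Hence dcdcddd ∈ L(N).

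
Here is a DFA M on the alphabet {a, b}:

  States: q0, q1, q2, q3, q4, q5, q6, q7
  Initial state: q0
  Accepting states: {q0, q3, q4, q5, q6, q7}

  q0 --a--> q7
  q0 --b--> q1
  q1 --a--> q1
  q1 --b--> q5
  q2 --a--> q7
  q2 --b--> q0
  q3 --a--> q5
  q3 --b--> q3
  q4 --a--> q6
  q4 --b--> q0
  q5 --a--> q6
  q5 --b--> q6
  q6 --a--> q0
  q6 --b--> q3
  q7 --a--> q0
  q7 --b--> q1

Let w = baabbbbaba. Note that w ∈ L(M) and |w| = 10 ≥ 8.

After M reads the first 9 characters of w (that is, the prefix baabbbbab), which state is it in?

Run of M on the first 9 characters of w = b a a b b b b a b:
  step 0: q0  (start)
  step 1: q1  (read b: q0→q1)
  step 2: q1  (read a: q1→q1)
  step 3: q1  (read a: q1→q1)
  step 4: q5  (read b: q1→q5)
  step 5: q6  (read b: q5→q6)
  step 6: q3  (read b: q6→q3)
  step 7: q3  (read b: q3→q3)
  step 8: q5  (read a: q3→q5)
  step 9: q6  (read b: q5→q6)

After reading 9 characters, M is in state q6.

q6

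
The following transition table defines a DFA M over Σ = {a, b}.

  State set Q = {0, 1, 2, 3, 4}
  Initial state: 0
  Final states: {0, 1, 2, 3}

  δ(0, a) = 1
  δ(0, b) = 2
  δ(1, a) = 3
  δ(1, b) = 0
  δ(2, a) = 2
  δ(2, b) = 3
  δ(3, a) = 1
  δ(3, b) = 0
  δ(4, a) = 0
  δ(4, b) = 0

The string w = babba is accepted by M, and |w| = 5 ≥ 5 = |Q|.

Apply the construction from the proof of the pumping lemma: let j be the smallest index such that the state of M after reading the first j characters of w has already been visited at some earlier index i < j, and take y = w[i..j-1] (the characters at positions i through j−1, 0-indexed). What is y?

a

State sequence: 0 -b-> 2 -a-> 2 -b-> 3 -b-> 0 -a-> 1
First repeat at step 2: 2 was already visited.

So i = 1, j = 2, giving x = w[0:1] = b, y = w[1:2] = a, z = w[2:5] = bba.
Check: |xy| = 2 ≤ 5 and |y| = 1 ≥ 1. Reading y takes M from 2 back to 2, so every xyⁱz is accepted.
The DFA has 5 states, so the proof of the pumping lemma guarantees a repeated state among the first 5+1 visited; the segment between the two visits is the pumpable y.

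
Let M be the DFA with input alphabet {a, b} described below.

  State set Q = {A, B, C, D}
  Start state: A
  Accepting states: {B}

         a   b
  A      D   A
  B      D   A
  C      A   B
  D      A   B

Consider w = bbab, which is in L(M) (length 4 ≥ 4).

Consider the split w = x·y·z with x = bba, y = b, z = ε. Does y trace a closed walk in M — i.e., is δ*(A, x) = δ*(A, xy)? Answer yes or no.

State sequence: A -b-> A -b-> A -a-> D -b-> B

After x (step 3): D. After xy (step 4): B.
They differ (D ≠ B), so y is not a cycle from the state after x; this split is not the one the pumping-lemma construction produces, and pumping y need not keep the string in L(M).

no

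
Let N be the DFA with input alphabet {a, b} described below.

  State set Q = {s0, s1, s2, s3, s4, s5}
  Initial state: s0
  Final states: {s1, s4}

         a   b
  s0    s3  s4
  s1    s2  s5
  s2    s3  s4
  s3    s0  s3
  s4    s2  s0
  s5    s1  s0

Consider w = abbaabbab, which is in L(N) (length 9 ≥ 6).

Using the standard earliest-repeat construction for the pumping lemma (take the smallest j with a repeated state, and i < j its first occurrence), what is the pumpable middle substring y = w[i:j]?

b

Run of N on w = a b b a a b b a b:
  step 0: s0  (start)
  step 1: s3  (read a: s0→s3)
  step 2: s3  (read b: s3→s3)   ← first repeat (s3 seen earlier)
  step 3: s3  (read b: s3→s3)
  step 4: s0  (read a: s3→s0)
  step 5: s3  (read a: s0→s3)
  step 6: s3  (read b: s3→s3)
  step 7: s3  (read b: s3→s3)
  step 8: s0  (read a: s3→s0)
  step 9: s4  (read b: s0→s4)

So i = 1, j = 2, giving x = w[0:1] = a, y = w[1:2] = b, z = w[2:9] = baabbab.
Check: |xy| = 2 ≤ 6 and |y| = 1 ≥ 1. Reading y takes N from s3 back to s3, so every xyⁱz is accepted.
Since N has 6 states, any run of length ≥ 6 visits 6+1 states, so by pigeonhole some state repeats within the first 6 steps — that repeat gives the pumpable loop.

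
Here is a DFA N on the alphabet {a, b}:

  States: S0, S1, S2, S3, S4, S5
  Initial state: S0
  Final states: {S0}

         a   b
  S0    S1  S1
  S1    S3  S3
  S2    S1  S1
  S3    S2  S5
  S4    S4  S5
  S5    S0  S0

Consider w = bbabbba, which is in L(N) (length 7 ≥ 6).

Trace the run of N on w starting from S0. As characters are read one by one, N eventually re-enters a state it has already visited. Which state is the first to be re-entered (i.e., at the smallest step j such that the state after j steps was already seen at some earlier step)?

S1

Run of N on w = b b a b b b a:
  step 0: S0  (start)
  step 1: S1  (read b: S0→S1)
  step 2: S3  (read b: S1→S3)
  step 3: S2  (read a: S3→S2)
  step 4: S1  (read b: S2→S1)   ← first repeat (S1 seen earlier)
  step 5: S3  (read b: S1→S3)
  step 6: S5  (read b: S3→S5)
  step 7: S0  (read a: S5→S0)

The earliest repeat is at step j = 4: N is in S1, which it already visited at step i = 1.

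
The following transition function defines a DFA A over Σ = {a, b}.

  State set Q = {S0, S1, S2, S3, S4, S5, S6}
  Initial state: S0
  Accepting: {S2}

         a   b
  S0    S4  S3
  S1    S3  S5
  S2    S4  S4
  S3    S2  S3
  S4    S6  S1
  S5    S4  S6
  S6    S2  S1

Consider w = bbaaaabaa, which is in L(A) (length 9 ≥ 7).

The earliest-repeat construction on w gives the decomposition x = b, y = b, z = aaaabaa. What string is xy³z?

xy^3z = b·b·b·b·aaaabaa = bbbbaaaabaa.
Reading y = b takes A from S3 back to S3, so after x·y·y·y the machine is still in S3, and z then leads to the accepting state S2. Hence bbbbaaaabaa ∈ L(A).

bbbbaaaabaa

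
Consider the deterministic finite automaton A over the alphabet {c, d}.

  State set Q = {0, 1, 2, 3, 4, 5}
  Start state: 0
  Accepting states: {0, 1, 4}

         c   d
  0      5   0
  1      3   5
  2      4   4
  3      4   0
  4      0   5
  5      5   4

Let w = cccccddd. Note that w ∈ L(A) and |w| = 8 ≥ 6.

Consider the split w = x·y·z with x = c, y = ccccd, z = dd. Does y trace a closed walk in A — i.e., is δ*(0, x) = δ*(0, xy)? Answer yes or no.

State sequence: 0 -c-> 5 -c-> 5 -c-> 5 -c-> 5 -c-> 5 -d-> 4

After x (step 1): 5. After xy (step 6): 4.
They differ (5 ≠ 4), so y is not a cycle from the state after x; this split is not the one the pumping-lemma construction produces, and pumping y need not keep the string in L(A).

no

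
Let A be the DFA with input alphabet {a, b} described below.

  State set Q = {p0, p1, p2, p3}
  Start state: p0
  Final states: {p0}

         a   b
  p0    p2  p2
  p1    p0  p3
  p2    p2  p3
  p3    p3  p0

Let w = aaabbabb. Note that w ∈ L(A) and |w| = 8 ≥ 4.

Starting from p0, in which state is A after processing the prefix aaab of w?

State sequence: p0 -a-> p2 -a-> p2 -a-> p2 -b-> p3

After reading 4 characters, A is in state p3.

p3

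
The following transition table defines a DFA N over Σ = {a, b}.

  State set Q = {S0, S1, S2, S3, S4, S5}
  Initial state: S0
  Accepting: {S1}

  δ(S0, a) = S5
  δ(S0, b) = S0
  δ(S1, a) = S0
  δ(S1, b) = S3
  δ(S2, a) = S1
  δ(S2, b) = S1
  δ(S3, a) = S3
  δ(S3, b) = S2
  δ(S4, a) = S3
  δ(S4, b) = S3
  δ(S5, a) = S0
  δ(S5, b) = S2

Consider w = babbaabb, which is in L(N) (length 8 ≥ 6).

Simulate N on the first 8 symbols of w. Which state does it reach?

S1

Run of N on the first 8 characters of w = b a b b a a b b:
  step 0: S0  (start)
  step 1: S0  (read b: S0→S0)
  step 2: S5  (read a: S0→S5)
  step 3: S2  (read b: S5→S2)
  step 4: S1  (read b: S2→S1)
  step 5: S0  (read a: S1→S0)
  step 6: S5  (read a: S0→S5)
  step 7: S2  (read b: S5→S2)
  step 8: S1  (read b: S2→S1)

After reading 8 characters, N is in state S1.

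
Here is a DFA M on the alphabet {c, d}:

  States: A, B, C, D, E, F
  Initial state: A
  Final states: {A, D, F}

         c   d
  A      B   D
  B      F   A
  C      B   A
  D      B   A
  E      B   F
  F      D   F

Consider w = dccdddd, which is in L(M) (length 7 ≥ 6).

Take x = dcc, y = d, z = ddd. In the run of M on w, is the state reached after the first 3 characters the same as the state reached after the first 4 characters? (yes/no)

yes

State sequence: A -d-> D -c-> B -c-> F -d-> F

After x (step 3): F. After xy (step 4): F.
They match, so y = d drives M around a cycle from F back to itself; pumping y any number of times keeps M in F before reading z, and xyⁱz ∈ L(M) for every i ≥ 0.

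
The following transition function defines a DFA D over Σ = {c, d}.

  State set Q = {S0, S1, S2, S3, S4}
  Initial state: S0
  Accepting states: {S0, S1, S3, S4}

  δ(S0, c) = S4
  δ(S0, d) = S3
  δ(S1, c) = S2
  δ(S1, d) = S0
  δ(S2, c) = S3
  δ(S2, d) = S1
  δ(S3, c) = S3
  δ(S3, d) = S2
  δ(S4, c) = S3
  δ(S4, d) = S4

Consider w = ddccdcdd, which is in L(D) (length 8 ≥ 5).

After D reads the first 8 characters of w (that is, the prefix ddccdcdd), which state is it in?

S1

Run of D on the first 8 characters of w = d d c c d c d d:
  step 0: S0  (start)
  step 1: S3  (read d: S0→S3)
  step 2: S2  (read d: S3→S2)
  step 3: S3  (read c: S2→S3)
  step 4: S3  (read c: S3→S3)
  step 5: S2  (read d: S3→S2)
  step 6: S3  (read c: S2→S3)
  step 7: S2  (read d: S3→S2)
  step 8: S1  (read d: S2→S1)

After reading 8 characters, D is in state S1.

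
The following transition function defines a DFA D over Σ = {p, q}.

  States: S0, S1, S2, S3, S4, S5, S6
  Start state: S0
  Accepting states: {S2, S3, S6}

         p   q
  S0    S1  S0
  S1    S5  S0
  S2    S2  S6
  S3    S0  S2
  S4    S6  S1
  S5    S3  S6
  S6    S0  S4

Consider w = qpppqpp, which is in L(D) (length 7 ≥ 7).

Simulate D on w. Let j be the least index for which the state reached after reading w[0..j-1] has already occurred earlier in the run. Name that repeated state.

S0

State sequence: S0 -q-> S0 -p-> S1 -p-> S5 -p-> S3 -q-> S2 -p-> S2 -p-> S2
First repeat at step 1: S0 was already visited.

The earliest repeat is at step j = 1: D is in S0, which it already visited at step i = 0.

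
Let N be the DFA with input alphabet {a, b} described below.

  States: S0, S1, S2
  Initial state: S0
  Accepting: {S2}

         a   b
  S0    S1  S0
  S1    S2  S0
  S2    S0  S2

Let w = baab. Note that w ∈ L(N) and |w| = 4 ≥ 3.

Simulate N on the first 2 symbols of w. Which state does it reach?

State sequence: S0 -b-> S0 -a-> S1

After reading 2 characters, N is in state S1.

S1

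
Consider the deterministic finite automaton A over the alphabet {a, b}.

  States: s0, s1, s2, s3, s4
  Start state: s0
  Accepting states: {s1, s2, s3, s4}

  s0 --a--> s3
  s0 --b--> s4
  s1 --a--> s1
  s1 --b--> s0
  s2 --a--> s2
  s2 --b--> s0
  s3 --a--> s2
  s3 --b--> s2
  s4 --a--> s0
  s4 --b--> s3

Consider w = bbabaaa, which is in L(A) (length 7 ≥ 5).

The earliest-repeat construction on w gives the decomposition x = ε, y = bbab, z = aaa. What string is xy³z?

xy^3z = ε·bbab·bbab·bbab·aaa = bbabbbabbbabaaa.
Reading y = bbab takes A from s0 back to s0, so after x·y·y·y the machine is still in s0, and z then leads to the accepting state s2. Hence bbabbbabbbabaaa ∈ L(A).

bbabbbabbbabaaa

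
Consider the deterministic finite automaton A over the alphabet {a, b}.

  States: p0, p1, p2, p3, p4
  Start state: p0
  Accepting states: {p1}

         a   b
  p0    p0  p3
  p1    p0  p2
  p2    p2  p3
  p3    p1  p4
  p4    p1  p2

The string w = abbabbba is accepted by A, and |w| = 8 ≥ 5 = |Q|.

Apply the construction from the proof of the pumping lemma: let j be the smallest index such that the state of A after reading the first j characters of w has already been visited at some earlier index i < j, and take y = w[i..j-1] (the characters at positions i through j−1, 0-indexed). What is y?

a

State sequence: p0 -a-> p0 -b-> p3 -b-> p4 -a-> p1 -b-> p2 -b-> p3 -b-> p4 -a-> p1
First repeat at step 1: p0 was already visited.

So i = 0, j = 1, giving x = w[0:0] = ε, y = w[0:1] = a, z = w[1:8] = bbabbba.
Check: |xy| = 1 ≤ 5 and |y| = 1 ≥ 1. Reading y takes A from p0 back to p0, so every xyⁱz is accepted.
With |Q| = 5, pigeonhole forces a state repeat no later than step 5; the substring read between the first and second visits to that state can be pumped.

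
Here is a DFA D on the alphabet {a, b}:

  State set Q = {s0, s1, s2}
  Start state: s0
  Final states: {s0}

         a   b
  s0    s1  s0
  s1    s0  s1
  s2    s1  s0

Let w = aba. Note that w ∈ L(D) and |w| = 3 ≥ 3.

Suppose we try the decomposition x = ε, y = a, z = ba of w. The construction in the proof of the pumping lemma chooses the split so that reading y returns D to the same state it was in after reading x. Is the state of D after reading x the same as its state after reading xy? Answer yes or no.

no

Run of D on the first 1 characters of w = a:
  step 0: s0  (start)
  step 1: s1  (read a: s0→s1)

After x (step 0): s0. After xy (step 1): s1.
They differ (s0 ≠ s1), so y is not a cycle from the state after x; this split is not the one the pumping-lemma construction produces, and pumping y need not keep the string in L(D).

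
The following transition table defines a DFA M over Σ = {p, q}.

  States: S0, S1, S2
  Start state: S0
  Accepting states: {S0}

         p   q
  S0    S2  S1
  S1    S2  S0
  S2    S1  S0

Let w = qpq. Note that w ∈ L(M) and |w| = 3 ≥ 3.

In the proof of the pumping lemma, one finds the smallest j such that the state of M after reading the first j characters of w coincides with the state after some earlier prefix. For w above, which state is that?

S0

State sequence: S0 -q-> S1 -p-> S2 -q-> S0
First repeat at step 3: S0 was already visited.

The earliest repeat is at step j = 3: M is in S0, which it already visited at step i = 0.
Since M has 3 states, any run of length ≥ 3 visits 3+1 states, so by pigeonhole some state repeats within the first 3 steps — that repeat gives the pumpable loop.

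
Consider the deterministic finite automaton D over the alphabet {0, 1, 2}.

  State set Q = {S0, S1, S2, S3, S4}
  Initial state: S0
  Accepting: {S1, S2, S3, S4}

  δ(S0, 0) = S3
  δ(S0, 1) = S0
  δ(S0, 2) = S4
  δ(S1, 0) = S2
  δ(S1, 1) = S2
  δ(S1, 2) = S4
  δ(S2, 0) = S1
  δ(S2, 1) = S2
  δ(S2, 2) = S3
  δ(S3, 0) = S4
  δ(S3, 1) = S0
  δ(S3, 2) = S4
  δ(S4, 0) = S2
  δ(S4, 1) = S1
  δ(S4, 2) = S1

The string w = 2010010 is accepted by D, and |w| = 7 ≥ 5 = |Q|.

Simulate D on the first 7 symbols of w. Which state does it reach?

S1

State sequence: S0 -2-> S4 -0-> S2 -1-> S2 -0-> S1 -0-> S2 -1-> S2 -0-> S1

After reading 7 characters, D is in state S1.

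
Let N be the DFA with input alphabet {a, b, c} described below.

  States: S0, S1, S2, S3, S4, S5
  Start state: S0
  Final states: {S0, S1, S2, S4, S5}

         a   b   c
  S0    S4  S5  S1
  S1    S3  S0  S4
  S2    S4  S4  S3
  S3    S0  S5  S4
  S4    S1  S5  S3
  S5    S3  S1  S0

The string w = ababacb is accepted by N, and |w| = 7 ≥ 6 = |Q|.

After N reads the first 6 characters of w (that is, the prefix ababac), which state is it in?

S4

Run of N on the first 6 characters of w = a b a b a c:
  step 0: S0  (start)
  step 1: S4  (read a: S0→S4)
  step 2: S5  (read b: S4→S5)
  step 3: S3  (read a: S5→S3)
  step 4: S5  (read b: S3→S5)
  step 5: S3  (read a: S5→S3)
  step 6: S4  (read c: S3→S4)

After reading 6 characters, N is in state S4.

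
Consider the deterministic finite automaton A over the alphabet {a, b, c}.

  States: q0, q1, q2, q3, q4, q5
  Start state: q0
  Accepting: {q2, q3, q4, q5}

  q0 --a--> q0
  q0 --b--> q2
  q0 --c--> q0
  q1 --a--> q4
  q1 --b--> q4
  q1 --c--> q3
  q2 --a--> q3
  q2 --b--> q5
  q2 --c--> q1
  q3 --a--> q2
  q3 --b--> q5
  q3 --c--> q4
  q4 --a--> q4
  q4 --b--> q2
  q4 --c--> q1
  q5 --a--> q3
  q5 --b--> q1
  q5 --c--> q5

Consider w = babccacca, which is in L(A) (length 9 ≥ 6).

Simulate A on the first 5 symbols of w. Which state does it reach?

q5

Run of A on the first 5 characters of w = b a b c c:
  step 0: q0  (start)
  step 1: q2  (read b: q0→q2)
  step 2: q3  (read a: q2→q3)
  step 3: q5  (read b: q3→q5)
  step 4: q5  (read c: q5→q5)
  step 5: q5  (read c: q5→q5)

After reading 5 characters, A is in state q5.
(This kind of state-tracing is the core of the pumping-lemma construction: with 6 states, pigeonhole forces a repeat within the first 6 steps.)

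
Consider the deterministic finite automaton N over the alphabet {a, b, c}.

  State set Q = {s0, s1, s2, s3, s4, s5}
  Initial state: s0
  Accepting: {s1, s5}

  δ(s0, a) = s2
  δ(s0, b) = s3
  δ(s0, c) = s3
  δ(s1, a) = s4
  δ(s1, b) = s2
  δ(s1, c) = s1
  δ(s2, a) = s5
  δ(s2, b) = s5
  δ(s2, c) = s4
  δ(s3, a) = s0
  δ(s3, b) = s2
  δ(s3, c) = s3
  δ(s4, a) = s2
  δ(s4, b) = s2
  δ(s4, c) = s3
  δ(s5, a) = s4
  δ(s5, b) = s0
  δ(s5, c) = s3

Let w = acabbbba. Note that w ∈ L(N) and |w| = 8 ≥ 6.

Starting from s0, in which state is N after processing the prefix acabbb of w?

Run of N on the first 6 characters of w = a c a b b b:
  step 0: s0  (start)
  step 1: s2  (read a: s0→s2)
  step 2: s4  (read c: s2→s4)
  step 3: s2  (read a: s4→s2)
  step 4: s5  (read b: s2→s5)
  step 5: s0  (read b: s5→s0)
  step 6: s3  (read b: s0→s3)

After reading 6 characters, N is in state s3.
(This kind of state-tracing is the core of the pumping-lemma construction: with 6 states, pigeonhole forces a repeat within the first 6 steps.)

s3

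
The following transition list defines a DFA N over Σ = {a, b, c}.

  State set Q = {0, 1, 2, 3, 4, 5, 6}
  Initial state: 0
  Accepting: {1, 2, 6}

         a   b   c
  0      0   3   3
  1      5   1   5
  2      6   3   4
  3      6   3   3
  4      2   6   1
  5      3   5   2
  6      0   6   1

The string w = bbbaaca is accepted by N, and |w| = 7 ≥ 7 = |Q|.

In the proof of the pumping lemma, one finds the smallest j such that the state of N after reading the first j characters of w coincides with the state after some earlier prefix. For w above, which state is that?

Run of N on w = b b b a a c a:
  step 0: 0  (start)
  step 1: 3  (read b: 0→3)
  step 2: 3  (read b: 3→3)   ← first repeat (3 seen earlier)
  step 3: 3  (read b: 3→3)
  step 4: 6  (read a: 3→6)
  step 5: 0  (read a: 6→0)
  step 6: 3  (read c: 0→3)
  step 7: 6  (read a: 3→6)

The earliest repeat is at step j = 2: N is in 3, which it already visited at step i = 1.

3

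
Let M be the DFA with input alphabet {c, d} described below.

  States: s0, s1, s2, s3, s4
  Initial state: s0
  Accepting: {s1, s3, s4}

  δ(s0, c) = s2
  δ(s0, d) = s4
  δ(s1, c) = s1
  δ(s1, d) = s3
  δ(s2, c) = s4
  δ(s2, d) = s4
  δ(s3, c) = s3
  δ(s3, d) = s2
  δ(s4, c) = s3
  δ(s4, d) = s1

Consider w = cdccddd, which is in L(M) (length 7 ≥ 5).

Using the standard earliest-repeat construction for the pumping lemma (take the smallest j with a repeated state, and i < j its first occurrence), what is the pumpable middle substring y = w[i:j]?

c

State sequence: s0 -c-> s2 -d-> s4 -c-> s3 -c-> s3 -d-> s2 -d-> s4 -d-> s1
First repeat at step 4: s3 was already visited.

So i = 3, j = 4, giving x = w[0:3] = cdc, y = w[3:4] = c, z = w[4:7] = ddd.
Check: |xy| = 4 ≤ 5 and |y| = 1 ≥ 1. Reading y takes M from s3 back to s3, so every xyⁱz is accepted.
Since M has 5 states, any run of length ≥ 5 visits 5+1 states, so by pigeonhole some state repeats within the first 5 steps — that repeat gives the pumpable loop.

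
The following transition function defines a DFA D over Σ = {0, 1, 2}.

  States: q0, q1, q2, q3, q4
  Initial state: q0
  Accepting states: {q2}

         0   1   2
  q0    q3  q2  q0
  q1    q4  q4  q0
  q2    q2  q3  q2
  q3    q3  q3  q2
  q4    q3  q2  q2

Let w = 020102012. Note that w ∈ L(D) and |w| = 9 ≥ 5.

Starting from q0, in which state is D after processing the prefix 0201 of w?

q3

State sequence: q0 -0-> q3 -2-> q2 -0-> q2 -1-> q3

After reading 4 characters, D is in state q3.
(This kind of state-tracing is the core of the pumping-lemma construction: with 5 states, pigeonhole forces a repeat within the first 5 steps.)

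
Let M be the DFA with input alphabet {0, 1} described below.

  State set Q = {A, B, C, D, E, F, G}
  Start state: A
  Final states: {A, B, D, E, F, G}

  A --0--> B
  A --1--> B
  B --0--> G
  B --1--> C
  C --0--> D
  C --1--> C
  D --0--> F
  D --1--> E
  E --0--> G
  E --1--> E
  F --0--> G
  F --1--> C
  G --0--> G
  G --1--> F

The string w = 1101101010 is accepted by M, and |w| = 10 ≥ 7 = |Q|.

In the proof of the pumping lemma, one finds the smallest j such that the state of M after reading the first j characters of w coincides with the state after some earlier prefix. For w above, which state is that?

E

Run of M on w = 1 1 0 1 1 0 1 0 1 0:
  step 0: A  (start)
  step 1: B  (read 1: A→B)
  step 2: C  (read 1: B→C)
  step 3: D  (read 0: C→D)
  step 4: E  (read 1: D→E)
  step 5: E  (read 1: E→E)   ← first repeat (E seen earlier)
  step 6: G  (read 0: E→G)
  step 7: F  (read 1: G→F)
  step 8: G  (read 0: F→G)
  step 9: F  (read 1: G→F)
  step 10: G  (read 0: F→G)

The earliest repeat is at step j = 5: M is in E, which it already visited at step i = 4.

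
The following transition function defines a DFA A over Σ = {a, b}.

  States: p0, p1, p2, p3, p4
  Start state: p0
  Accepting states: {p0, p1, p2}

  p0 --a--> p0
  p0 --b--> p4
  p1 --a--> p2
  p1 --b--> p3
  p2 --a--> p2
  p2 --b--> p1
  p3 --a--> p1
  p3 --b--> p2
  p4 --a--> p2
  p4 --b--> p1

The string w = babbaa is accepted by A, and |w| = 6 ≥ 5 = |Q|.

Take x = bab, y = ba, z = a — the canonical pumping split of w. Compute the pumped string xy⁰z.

baba

xy⁰z = xz = bab·a = baba.
Reading y = ba takes A from p1 back to p1, so after x the machine is still in p1, and z then leads to the accepting state p2. Hence baba ∈ L(A).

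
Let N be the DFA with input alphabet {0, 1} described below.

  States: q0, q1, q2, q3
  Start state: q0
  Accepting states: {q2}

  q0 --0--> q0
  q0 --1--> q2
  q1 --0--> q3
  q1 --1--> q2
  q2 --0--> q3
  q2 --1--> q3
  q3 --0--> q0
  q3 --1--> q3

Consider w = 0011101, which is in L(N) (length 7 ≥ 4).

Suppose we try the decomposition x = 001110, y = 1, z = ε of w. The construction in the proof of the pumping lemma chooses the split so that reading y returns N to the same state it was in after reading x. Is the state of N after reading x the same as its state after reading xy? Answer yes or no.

no

State sequence: q0 -0-> q0 -0-> q0 -1-> q2 -1-> q3 -1-> q3 -0-> q0 -1-> q2

After x (step 6): q0. After xy (step 7): q2.
They differ (q0 ≠ q2), so y is not a cycle from the state after x; this split is not the one the pumping-lemma construction produces, and pumping y need not keep the string in L(N).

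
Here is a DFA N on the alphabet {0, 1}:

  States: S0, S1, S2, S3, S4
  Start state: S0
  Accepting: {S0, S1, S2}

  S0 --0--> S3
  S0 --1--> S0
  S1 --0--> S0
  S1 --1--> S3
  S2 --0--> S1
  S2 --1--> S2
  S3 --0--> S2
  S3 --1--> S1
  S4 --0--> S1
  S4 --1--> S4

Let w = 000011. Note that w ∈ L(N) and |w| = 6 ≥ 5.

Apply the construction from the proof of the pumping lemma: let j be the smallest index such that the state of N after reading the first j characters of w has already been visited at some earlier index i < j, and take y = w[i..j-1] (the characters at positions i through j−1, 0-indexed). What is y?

0000

State sequence: S0 -0-> S3 -0-> S2 -0-> S1 -0-> S0 -1-> S0 -1-> S0
First repeat at step 4: S0 was already visited.

So i = 0, j = 4, giving x = w[0:0] = ε, y = w[0:4] = 0000, z = w[4:6] = 11.
Check: |xy| = 4 ≤ 5 and |y| = 4 ≥ 1. Reading y takes N from S0 back to S0, so every xyⁱz is accepted.
Since N has 5 states, any run of length ≥ 5 visits 5+1 states, so by pigeonhole some state repeats within the first 5 steps — that repeat gives the pumpable loop.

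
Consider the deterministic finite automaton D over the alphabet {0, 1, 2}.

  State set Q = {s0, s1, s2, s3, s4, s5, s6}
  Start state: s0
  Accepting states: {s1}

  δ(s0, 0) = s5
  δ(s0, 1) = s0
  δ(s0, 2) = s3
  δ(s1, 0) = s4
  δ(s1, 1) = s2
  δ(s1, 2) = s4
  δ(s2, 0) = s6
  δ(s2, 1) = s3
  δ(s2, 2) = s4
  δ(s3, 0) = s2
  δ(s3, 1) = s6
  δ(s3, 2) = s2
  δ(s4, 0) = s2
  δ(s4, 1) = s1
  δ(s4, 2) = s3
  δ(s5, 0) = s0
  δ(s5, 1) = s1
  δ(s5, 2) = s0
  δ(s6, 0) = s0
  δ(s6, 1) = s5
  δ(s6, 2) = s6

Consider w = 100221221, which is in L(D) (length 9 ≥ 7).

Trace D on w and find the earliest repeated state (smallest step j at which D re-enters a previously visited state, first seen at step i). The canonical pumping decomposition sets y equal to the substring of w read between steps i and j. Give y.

Run of D on w = 1 0 0 2 2 1 2 2 1:
  step 0: s0  (start)
  step 1: s0  (read 1: s0→s0)   ← first repeat (s0 seen earlier)
  step 2: s5  (read 0: s0→s5)
  step 3: s0  (read 0: s5→s0)
  step 4: s3  (read 2: s0→s3)
  step 5: s2  (read 2: s3→s2)
  step 6: s3  (read 1: s2→s3)
  step 7: s2  (read 2: s3→s2)
  step 8: s4  (read 2: s2→s4)
  step 9: s1  (read 1: s4→s1)

So i = 0, j = 1, giving x = w[0:0] = ε, y = w[0:1] = 1, z = w[1:9] = 00221221.
Check: |xy| = 1 ≤ 7 and |y| = 1 ≥ 1. Reading y takes D from s0 back to s0, so every xyⁱz is accepted.

1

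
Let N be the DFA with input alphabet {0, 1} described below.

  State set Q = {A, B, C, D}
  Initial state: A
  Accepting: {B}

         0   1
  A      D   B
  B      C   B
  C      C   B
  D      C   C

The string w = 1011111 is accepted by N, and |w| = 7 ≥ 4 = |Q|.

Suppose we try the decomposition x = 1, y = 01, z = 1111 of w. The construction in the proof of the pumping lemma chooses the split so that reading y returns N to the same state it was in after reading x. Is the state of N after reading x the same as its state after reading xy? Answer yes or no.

yes

Run of N on the first 3 characters of w = 1 0 1:
  step 0: A  (start)
  step 1: B  (read 1: A→B)
  step 2: C  (read 0: B→C)
  step 3: B  (read 1: C→B)

After x (step 1): B. After xy (step 3): B.
They match, so y = 01 drives N around a cycle from B back to itself; pumping y any number of times keeps N in B before reading z, and xyⁱz ∈ L(N) for every i ≥ 0.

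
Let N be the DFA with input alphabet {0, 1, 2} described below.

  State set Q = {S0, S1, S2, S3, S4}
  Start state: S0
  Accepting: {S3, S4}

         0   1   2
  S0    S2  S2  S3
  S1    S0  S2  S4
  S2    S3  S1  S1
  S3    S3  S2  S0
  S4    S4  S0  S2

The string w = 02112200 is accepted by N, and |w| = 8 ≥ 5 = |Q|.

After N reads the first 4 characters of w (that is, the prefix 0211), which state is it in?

S1

State sequence: S0 -0-> S2 -2-> S1 -1-> S2 -1-> S1

After reading 4 characters, N is in state S1.
(This kind of state-tracing is the core of the pumping-lemma construction: with 5 states, pigeonhole forces a repeat within the first 5 steps.)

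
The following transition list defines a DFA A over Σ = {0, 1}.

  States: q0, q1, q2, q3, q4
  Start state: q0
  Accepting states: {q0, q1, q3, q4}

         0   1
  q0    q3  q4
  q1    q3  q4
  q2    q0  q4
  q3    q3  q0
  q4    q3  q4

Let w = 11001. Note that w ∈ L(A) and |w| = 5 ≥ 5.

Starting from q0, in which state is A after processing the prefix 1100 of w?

q3

Run of A on the first 4 characters of w = 1 1 0 0:
  step 0: q0  (start)
  step 1: q4  (read 1: q0→q4)
  step 2: q4  (read 1: q4→q4)
  step 3: q3  (read 0: q4→q3)
  step 4: q3  (read 0: q3→q3)

After reading 4 characters, A is in state q3.
(This kind of state-tracing is the core of the pumping-lemma construction: with 5 states, pigeonhole forces a repeat within the first 5 steps.)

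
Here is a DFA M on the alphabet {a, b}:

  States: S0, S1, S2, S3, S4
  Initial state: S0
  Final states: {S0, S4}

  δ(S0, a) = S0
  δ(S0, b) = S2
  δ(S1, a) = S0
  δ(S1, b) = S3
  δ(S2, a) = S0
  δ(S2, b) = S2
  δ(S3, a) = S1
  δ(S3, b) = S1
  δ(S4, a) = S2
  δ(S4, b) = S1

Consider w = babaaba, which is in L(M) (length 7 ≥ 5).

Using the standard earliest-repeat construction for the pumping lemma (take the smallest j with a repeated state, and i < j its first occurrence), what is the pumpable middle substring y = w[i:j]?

State sequence: S0 -b-> S2 -a-> S0 -b-> S2 -a-> S0 -a-> S0 -b-> S2 -a-> S0
First repeat at step 2: S0 was already visited.

So i = 0, j = 2, giving x = w[0:0] = ε, y = w[0:2] = ba, z = w[2:7] = baaba.
Check: |xy| = 2 ≤ 5 and |y| = 2 ≥ 1. Reading y takes M from S0 back to S0, so every xyⁱz is accepted.

ba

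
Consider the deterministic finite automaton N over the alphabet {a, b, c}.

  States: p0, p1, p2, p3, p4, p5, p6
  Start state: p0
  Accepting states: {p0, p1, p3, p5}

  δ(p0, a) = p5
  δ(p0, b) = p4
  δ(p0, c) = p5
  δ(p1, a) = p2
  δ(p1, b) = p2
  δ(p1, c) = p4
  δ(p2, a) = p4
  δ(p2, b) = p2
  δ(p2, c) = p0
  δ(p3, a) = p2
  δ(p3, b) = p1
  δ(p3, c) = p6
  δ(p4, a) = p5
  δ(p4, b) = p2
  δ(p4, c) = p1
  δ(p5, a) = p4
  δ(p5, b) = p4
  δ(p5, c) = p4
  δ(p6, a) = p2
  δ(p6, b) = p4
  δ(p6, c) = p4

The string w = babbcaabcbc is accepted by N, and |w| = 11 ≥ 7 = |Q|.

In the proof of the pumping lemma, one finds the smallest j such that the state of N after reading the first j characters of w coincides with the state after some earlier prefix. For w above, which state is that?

p4

Run of N on w = b a b b c a a b c b c:
  step 0: p0  (start)
  step 1: p4  (read b: p0→p4)
  step 2: p5  (read a: p4→p5)
  step 3: p4  (read b: p5→p4)   ← first repeat (p4 seen earlier)
  step 4: p2  (read b: p4→p2)
  step 5: p0  (read c: p2→p0)
  step 6: p5  (read a: p0→p5)
  step 7: p4  (read a: p5→p4)
  step 8: p2  (read b: p4→p2)
  step 9: p0  (read c: p2→p0)
  step 10: p4  (read b: p0→p4)
  step 11: p1  (read c: p4→p1)

The earliest repeat is at step j = 3: N is in p4, which it already visited at step i = 1.
Pumping length from the standard proof: p = 7 (the number of states). The repeated state found above gives |xy| = j ≤ 7 and |y| = j − i ≥ 1.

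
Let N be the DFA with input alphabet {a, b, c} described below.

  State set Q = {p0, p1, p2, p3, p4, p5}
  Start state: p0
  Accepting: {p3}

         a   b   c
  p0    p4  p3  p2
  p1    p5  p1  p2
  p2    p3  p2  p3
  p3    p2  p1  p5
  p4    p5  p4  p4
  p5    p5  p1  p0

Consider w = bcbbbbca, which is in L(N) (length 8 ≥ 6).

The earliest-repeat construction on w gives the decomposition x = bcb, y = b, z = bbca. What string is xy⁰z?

xy⁰z = xz = bcb·bbca = bcbbbca.
Reading y = b takes N from p1 back to p1, so after x the machine is still in p1, and z then leads to the accepting state p3. Hence bcbbbca ∈ L(N).

bcbbbca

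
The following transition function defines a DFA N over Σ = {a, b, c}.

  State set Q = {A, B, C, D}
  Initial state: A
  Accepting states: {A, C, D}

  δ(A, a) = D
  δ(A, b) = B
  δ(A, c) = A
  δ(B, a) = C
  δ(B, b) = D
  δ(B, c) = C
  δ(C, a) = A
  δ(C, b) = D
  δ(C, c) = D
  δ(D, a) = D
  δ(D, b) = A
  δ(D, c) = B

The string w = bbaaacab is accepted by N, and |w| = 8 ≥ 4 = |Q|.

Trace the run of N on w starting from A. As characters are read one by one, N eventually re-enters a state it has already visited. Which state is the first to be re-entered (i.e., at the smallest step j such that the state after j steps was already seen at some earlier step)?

D

Run of N on w = b b a a a c a b:
  step 0: A  (start)
  step 1: B  (read b: A→B)
  step 2: D  (read b: B→D)
  step 3: D  (read a: D→D)   ← first repeat (D seen earlier)
  step 4: D  (read a: D→D)
  step 5: D  (read a: D→D)
  step 6: B  (read c: D→B)
  step 7: C  (read a: B→C)
  step 8: D  (read b: C→D)

The earliest repeat is at step j = 3: N is in D, which it already visited at step i = 2.
With |Q| = 4, pigeonhole forces a state repeat no later than step 4; the substring read between the first and second visits to that state can be pumped.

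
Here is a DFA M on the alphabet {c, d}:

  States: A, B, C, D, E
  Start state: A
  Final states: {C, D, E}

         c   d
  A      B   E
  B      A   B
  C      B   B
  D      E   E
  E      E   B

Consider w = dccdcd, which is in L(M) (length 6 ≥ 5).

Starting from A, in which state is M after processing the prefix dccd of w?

B

Run of M on the first 4 characters of w = d c c d:
  step 0: A  (start)
  step 1: E  (read d: A→E)
  step 2: E  (read c: E→E)
  step 3: E  (read c: E→E)
  step 4: B  (read d: E→B)

After reading 4 characters, M is in state B.
(This kind of state-tracing is the core of the pumping-lemma construction: with 5 states, pigeonhole forces a repeat within the first 5 steps.)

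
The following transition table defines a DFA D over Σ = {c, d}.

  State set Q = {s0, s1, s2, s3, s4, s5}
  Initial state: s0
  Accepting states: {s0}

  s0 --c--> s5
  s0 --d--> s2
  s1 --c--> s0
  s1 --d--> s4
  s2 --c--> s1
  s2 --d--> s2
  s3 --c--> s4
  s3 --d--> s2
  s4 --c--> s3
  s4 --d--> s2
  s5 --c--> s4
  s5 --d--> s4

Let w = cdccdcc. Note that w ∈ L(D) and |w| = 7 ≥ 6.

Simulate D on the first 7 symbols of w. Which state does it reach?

s0

State sequence: s0 -c-> s5 -d-> s4 -c-> s3 -c-> s4 -d-> s2 -c-> s1 -c-> s0

After reading 7 characters, D is in state s0.
(This kind of state-tracing is the core of the pumping-lemma construction: with 6 states, pigeonhole forces a repeat within the first 6 steps.)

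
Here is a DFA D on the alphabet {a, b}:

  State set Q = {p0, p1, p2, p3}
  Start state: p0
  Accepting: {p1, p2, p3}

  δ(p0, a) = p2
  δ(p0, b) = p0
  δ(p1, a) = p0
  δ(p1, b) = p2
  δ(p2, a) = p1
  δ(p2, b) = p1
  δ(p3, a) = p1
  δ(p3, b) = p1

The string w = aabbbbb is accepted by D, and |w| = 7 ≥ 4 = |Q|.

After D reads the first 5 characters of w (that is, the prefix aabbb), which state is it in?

Run of D on the first 5 characters of w = a a b b b:
  step 0: p0  (start)
  step 1: p2  (read a: p0→p2)
  step 2: p1  (read a: p2→p1)
  step 3: p2  (read b: p1→p2)
  step 4: p1  (read b: p2→p1)
  step 5: p2  (read b: p1→p2)

After reading 5 characters, D is in state p2.

p2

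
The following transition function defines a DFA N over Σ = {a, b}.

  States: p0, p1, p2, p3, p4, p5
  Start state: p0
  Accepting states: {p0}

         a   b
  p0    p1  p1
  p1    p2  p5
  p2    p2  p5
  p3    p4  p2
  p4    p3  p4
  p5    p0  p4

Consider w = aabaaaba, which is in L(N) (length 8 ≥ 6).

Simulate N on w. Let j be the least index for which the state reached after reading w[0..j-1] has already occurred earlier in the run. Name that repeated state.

p0

Run of N on w = a a b a a a b a:
  step 0: p0  (start)
  step 1: p1  (read a: p0→p1)
  step 2: p2  (read a: p1→p2)
  step 3: p5  (read b: p2→p5)
  step 4: p0  (read a: p5→p0)   ← first repeat (p0 seen earlier)
  step 5: p1  (read a: p0→p1)
  step 6: p2  (read a: p1→p2)
  step 7: p5  (read b: p2→p5)
  step 8: p0  (read a: p5→p0)

The earliest repeat is at step j = 4: N is in p0, which it already visited at step i = 0.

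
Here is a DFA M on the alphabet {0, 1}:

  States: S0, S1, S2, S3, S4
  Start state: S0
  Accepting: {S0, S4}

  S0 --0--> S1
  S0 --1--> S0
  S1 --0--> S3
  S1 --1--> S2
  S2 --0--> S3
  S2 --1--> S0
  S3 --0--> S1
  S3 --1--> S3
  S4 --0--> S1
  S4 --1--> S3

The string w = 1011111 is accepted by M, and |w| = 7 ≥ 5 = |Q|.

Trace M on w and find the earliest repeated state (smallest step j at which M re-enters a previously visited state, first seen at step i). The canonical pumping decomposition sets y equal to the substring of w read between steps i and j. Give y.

State sequence: S0 -1-> S0 -0-> S1 -1-> S2 -1-> S0 -1-> S0 -1-> S0 -1-> S0
First repeat at step 1: S0 was already visited.

So i = 0, j = 1, giving x = w[0:0] = ε, y = w[0:1] = 1, z = w[1:7] = 011111.
Check: |xy| = 1 ≤ 5 and |y| = 1 ≥ 1. Reading y takes M from S0 back to S0, so every xyⁱz is accepted.
The DFA has 5 states, so the proof of the pumping lemma guarantees a repeated state among the first 5+1 visited; the segment between the two visits is the pumpable y.

1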